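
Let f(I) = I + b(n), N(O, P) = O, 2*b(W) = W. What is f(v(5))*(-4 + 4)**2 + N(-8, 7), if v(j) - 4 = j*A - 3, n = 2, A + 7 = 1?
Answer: -8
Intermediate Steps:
A = -6 (A = -7 + 1 = -6)
b(W) = W/2
v(j) = 1 - 6*j (v(j) = 4 + (j*(-6) - 3) = 4 + (-6*j - 3) = 4 + (-3 - 6*j) = 1 - 6*j)
f(I) = 1 + I (f(I) = I + (1/2)*2 = I + 1 = 1 + I)
f(v(5))*(-4 + 4)**2 + N(-8, 7) = (1 + (1 - 6*5))*(-4 + 4)**2 - 8 = (1 + (1 - 30))*0**2 - 8 = (1 - 29)*0 - 8 = -28*0 - 8 = 0 - 8 = -8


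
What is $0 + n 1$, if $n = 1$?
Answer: $1$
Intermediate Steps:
$0 + n 1 = 0 + 1 \cdot 1 = 0 + 1 = 1$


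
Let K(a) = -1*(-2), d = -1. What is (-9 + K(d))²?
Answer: 49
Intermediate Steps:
K(a) = 2
(-9 + K(d))² = (-9 + 2)² = (-7)² = 49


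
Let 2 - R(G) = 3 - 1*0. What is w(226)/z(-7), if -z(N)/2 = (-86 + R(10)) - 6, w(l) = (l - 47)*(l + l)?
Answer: 40454/93 ≈ 434.99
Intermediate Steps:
w(l) = 2*l*(-47 + l) (w(l) = (-47 + l)*(2*l) = 2*l*(-47 + l))
R(G) = -1 (R(G) = 2 - (3 - 1*0) = 2 - (3 + 0) = 2 - 1*3 = 2 - 3 = -1)
z(N) = 186 (z(N) = -2*((-86 - 1) - 6) = -2*(-87 - 6) = -2*(-93) = 186)
w(226)/z(-7) = (2*226*(-47 + 226))/186 = (2*226*179)*(1/186) = 80908*(1/186) = 40454/93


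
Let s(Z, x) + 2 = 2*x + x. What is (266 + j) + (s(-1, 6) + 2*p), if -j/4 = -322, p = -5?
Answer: 1560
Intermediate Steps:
j = 1288 (j = -4*(-322) = 1288)
s(Z, x) = -2 + 3*x (s(Z, x) = -2 + (2*x + x) = -2 + 3*x)
(266 + j) + (s(-1, 6) + 2*p) = (266 + 1288) + ((-2 + 3*6) + 2*(-5)) = 1554 + ((-2 + 18) - 10) = 1554 + (16 - 10) = 1554 + 6 = 1560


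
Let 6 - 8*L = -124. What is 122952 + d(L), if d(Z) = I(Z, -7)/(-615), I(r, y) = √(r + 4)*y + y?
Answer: 151231037/1230 ≈ 1.2295e+5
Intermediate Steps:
L = 65/4 (L = ¾ - ⅛*(-124) = ¾ + 31/2 = 65/4 ≈ 16.250)
I(r, y) = y + y*√(4 + r) (I(r, y) = √(4 + r)*y + y = y*√(4 + r) + y = y + y*√(4 + r))
d(Z) = 7/615 + 7*√(4 + Z)/615 (d(Z) = -7*(1 + √(4 + Z))/(-615) = (-7 - 7*√(4 + Z))*(-1/615) = 7/615 + 7*√(4 + Z)/615)
122952 + d(L) = 122952 + (7/615 + 7*√(4 + 65/4)/615) = 122952 + (7/615 + 7*√(81/4)/615) = 122952 + (7/615 + (7/615)*(9/2)) = 122952 + (7/615 + 21/410) = 122952 + 77/1230 = 151231037/1230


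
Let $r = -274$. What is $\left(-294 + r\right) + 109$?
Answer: $-459$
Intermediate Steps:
$\left(-294 + r\right) + 109 = \left(-294 - 274\right) + 109 = -568 + 109 = -459$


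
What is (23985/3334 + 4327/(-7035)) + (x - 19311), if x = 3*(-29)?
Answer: -454819768363/23454690 ≈ -19391.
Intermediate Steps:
x = -87
(23985/3334 + 4327/(-7035)) + (x - 19311) = (23985/3334 + 4327/(-7035)) + (-87 - 19311) = (23985*(1/3334) + 4327*(-1/7035)) - 19398 = (23985/3334 - 4327/7035) - 19398 = 154308257/23454690 - 19398 = -454819768363/23454690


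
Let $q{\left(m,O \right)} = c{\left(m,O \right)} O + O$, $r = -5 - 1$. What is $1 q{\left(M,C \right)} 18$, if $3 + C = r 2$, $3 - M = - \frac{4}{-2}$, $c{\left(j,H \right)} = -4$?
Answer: $810$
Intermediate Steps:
$M = 1$ ($M = 3 - - \frac{4}{-2} = 3 - \left(-4\right) \left(- \frac{1}{2}\right) = 3 - 2 = 1$)
$r = -6$ ($r = -5 - 1 = -6$)
$C = -15$ ($C = -3 - 12 = -15$)
$q{\left(m,O \right)} = - 3 O$ ($q{\left(m,O \right)} = - 4 O + O = - 3 O$)
$1 q{\left(M,C \right)} 18 = 1 \left(\left(-3\right) \left(-15\right)\right) 18 = 1 \cdot 45 \cdot 18 = 45 \cdot 18 = 810$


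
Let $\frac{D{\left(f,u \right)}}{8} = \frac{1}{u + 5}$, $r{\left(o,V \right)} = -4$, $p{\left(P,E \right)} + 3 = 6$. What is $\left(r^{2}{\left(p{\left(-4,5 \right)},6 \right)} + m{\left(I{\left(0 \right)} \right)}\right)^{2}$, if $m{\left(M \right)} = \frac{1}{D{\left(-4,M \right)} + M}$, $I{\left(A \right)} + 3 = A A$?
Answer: $289$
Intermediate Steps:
$p{\left(P,E \right)} = 3$ ($p{\left(P,E \right)} = -3 + 6 = 3$)
$I{\left(A \right)} = -3 + A^{2}$ ($I{\left(A \right)} = -3 + A A = -3 + A^{2}$)
$D{\left(f,u \right)} = \frac{8}{5 + u}$ ($D{\left(f,u \right)} = \frac{8}{u + 5} = \frac{8}{5 + u}$)
$m{\left(M \right)} = \frac{1}{M + \frac{8}{5 + M}}$ ($m{\left(M \right)} = \frac{1}{\frac{8}{5 + M} + M} = \frac{1}{M + \frac{8}{5 + M}}$)
$\left(r^{2}{\left(p{\left(-4,5 \right)},6 \right)} + m{\left(I{\left(0 \right)} \right)}\right)^{2} = \left(\left(-4\right)^{2} + \frac{5 - \left(3 - 0^{2}\right)}{8 + \left(-3 + 0^{2}\right) \left(5 - \left(3 - 0^{2}\right)\right)}\right)^{2} = \left(16 + \frac{5 + \left(-3 + 0\right)}{8 + \left(-3 + 0\right) \left(5 + \left(-3 + 0\right)\right)}\right)^{2} = \left(16 + \frac{5 - 3}{8 - 3 \left(5 - 3\right)}\right)^{2} = \left(16 + \frac{1}{8 - 6} \cdot 2\right)^{2} = \left(16 + \frac{1}{2} \cdot 2\right)^{2} = \left(16 + 1\right)^{2} = 17^{2} = 289$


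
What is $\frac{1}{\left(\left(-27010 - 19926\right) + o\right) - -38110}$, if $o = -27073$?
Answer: $- \frac{1}{35899} \approx -2.7856 \cdot 10^{-5}$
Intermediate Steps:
$\frac{1}{\left(\left(-27010 - 19926\right) + o\right) - -38110} = \frac{1}{\left(\left(-27010 - 19926\right) - 27073\right) - -38110} = \frac{1}{\left(-46936 - 27073\right) + \left(-747 + 38857\right)} = \frac{1}{-74009 + 38110} = \frac{1}{-35899} = - \frac{1}{35899}$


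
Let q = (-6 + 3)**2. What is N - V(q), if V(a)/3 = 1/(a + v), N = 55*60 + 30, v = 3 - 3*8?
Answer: 13321/4 ≈ 3330.3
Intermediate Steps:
q = 9 (q = (-3)**2 = 9)
v = -21 (v = 3 - 24 = -21)
N = 3330 (N = 3300 + 30 = 3330)
V(a) = 3/(-21 + a) (V(a) = 3/(a - 21) = 3/(-21 + a))
N - V(q) = 3330 - 3/(-21 + 9) = 3330 - 3/(-12) = 3330 - 3*(-1)/12 = 3330 - 1*(-1/4) = 3330 + 1/4 = 13321/4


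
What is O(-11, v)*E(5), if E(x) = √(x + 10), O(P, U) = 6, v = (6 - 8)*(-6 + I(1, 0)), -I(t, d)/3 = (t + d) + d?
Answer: 6*√15 ≈ 23.238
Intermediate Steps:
I(t, d) = -6*d - 3*t (I(t, d) = -3*((t + d) + d) = -3*((d + t) + d) = -3*(t + 2*d) = -6*d - 3*t)
v = 18 (v = (6 - 8)*(-6 + (-6*0 - 3*1)) = -2*(-6 + (0 - 3)) = -2*(-6 - 3) = -2*(-9) = 18)
E(x) = √(10 + x)
O(-11, v)*E(5) = 6*√(10 + 5) = 6*√15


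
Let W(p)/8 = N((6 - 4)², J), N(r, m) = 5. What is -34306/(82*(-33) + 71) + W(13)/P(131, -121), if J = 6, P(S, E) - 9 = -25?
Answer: 3261/310 ≈ 10.519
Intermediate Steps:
P(S, E) = -16 (P(S, E) = 9 - 25 = -16)
W(p) = 40 (W(p) = 8*5 = 40)
-34306/(82*(-33) + 71) + W(13)/P(131, -121) = -34306/(82*(-33) + 71) + 40/(-16) = -34306/(-2706 + 71) + 40*(-1/16) = -34306/(-2635) - 5/2 = -34306*(-1/2635) - 5/2 = 2018/155 - 5/2 = 3261/310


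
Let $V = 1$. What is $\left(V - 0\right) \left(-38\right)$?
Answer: $-38$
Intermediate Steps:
$\left(V - 0\right) \left(-38\right) = \left(1 - 0\right) \left(-38\right) = \left(1 + 0\right) \left(-38\right) = 1 \left(-38\right) = -38$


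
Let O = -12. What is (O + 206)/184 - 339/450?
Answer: 2077/6900 ≈ 0.30101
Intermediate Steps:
(O + 206)/184 - 339/450 = (-12 + 206)/184 - 339/450 = 194*(1/184) - 339*1/450 = 97/92 - 113/150 = 2077/6900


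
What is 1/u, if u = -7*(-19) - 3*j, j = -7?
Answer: 1/154 ≈ 0.0064935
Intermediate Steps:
u = 154 (u = -7*(-19) - 3*(-7) = 133 + 21 = 154)
1/u = 1/154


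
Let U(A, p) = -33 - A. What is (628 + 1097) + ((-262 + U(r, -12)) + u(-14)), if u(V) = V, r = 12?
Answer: 1404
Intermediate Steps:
(628 + 1097) + ((-262 + U(r, -12)) + u(-14)) = (628 + 1097) + ((-262 + (-33 - 1*12)) - 14) = 1725 + ((-262 + (-33 - 12)) - 14) = 1725 + ((-262 - 45) - 14) = 1725 + (-307 - 14) = 1725 - 321 = 1404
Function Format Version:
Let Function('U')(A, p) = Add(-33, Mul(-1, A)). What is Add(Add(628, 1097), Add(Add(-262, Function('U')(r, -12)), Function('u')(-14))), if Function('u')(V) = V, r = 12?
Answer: 1404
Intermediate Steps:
Add(Add(628, 1097), Add(Add(-262, Function('U')(r, -12)), Function('u')(-14))) = Add(Add(628, 1097), Add(Add(-262, Add(-33, Mul(-1, 12))), -14)) = Add(1725, Add(Add(-262, Add(-33, -12)), -14)) = Add(1725, Add(Add(-262, -45), -14)) = Add(1725, Add(-307, -14)) = Add(1725, -321) = 1404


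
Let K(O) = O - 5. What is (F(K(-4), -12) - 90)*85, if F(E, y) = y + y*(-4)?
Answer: -4590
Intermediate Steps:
K(O) = -5 + O
F(E, y) = -3*y (F(E, y) = y - 4*y = -3*y)
(F(K(-4), -12) - 90)*85 = (-3*(-12) - 90)*85 = (36 - 90)*85 = -54*85 = -4590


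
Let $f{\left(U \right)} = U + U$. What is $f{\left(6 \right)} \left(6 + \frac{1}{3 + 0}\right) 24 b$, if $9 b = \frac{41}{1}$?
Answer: $\frac{24928}{3} \approx 8309.3$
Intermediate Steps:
$b = \frac{41}{9}$ ($b = \frac{41 \cdot 1^{-1}}{9} = \frac{41 \cdot 1}{9} = \frac{1}{9} \cdot 41 = \frac{41}{9} \approx 4.5556$)
$f{\left(U \right)} = 2 U$
$f{\left(6 \right)} \left(6 + \frac{1}{3 + 0}\right) 24 b = 2 \cdot 6 \left(6 + \frac{1}{3 + 0}\right) 24 \cdot \frac{41}{9} = 12 \left(6 + \frac{1}{3}\right) 24 \cdot \frac{41}{9} = 12 \cdot \frac{19}{3} \cdot 24 \cdot \frac{41}{9} = 76 \cdot 24 \cdot \frac{41}{9} = 1824 \cdot \frac{41}{9} = \frac{24928}{3}$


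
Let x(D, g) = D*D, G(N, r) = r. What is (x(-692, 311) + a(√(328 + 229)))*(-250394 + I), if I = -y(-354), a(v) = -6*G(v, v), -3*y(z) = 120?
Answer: -119885517856 + 1502124*√557 ≈ -1.1985e+11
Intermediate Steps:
x(D, g) = D²
y(z) = -40 (y(z) = -⅓*120 = -40)
a(v) = -6*v
I = 40 (I = -1*(-40) = 40)
(x(-692, 311) + a(√(328 + 229)))*(-250394 + I) = ((-692)² - 6*√(328 + 229))*(-250394 + 40) = (478864 - 6*√557)*(-250354) = -119885517856 + 1502124*√557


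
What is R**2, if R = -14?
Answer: 196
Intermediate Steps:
R**2 = (-14)**2 = 196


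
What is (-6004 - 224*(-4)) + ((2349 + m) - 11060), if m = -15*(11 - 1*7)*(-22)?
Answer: -12499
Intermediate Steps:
m = 1320 (m = -15*(11 - 7)*(-22) = -15*4*(-22) = -60*(-22) = 1320)
(-6004 - 224*(-4)) + ((2349 + m) - 11060) = (-6004 - 224*(-4)) + ((2349 + 1320) - 11060) = (-6004 + 896) + (3669 - 11060) = -5108 - 7391 = -12499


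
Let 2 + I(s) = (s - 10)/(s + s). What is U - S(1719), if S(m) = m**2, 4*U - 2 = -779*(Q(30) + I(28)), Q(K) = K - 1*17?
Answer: -331202519/112 ≈ -2.9572e+6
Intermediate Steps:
Q(K) = -17 + K (Q(K) = K - 17 = -17 + K)
I(s) = -2 + (-10 + s)/(2*s) (I(s) = -2 + (s - 10)/(s + s) = -2 + (-10 + s)/((2*s)) = -2 + (-10 + s)*(1/(2*s)) = -2 + (-10 + s)/(2*s))
U = -246887/112 (U = 1/2 + (-779*((-17 + 30) + (-3/2 - 5/28)))/4 = 1/2 + (-779*(13 + (-3/2 - 5*1/28)))/4 = 1/2 + (-779*(13 + (-3/2 - 5/28)))/4 = 1/2 + (-779*(13 - 47/28))/4 = 1/2 + (-779*317/28)/4 = 1/2 + (1/4)*(-246943/28) = 1/2 - 246943/112 = -246887/112 ≈ -2204.3)
U - S(1719) = -246887/112 - 1*1719**2 = -246887/112 - 1*2954961 = -246887/112 - 2954961 = -331202519/112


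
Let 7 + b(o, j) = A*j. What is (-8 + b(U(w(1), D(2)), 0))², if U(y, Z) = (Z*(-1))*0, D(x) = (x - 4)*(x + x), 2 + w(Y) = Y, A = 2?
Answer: 225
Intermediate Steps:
w(Y) = -2 + Y
D(x) = 2*x*(-4 + x) (D(x) = (-4 + x)*(2*x) = 2*x*(-4 + x))
U(y, Z) = 0 (U(y, Z) = -Z*0 = 0)
b(o, j) = -7 + 2*j
(-8 + b(U(w(1), D(2)), 0))² = (-8 + (-7 + 2*0))² = (-8 + (-7 + 0))² = (-8 - 7)² = (-15)² = 225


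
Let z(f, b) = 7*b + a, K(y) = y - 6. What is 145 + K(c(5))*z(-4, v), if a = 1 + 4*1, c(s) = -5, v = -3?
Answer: 321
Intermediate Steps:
K(y) = -6 + y
a = 5 (a = 1 + 4 = 5)
z(f, b) = 5 + 7*b (z(f, b) = 7*b + 5 = 5 + 7*b)
145 + K(c(5))*z(-4, v) = 145 + (-6 - 5)*(5 + 7*(-3)) = 145 - 11*(5 - 21) = 145 - 11*(-16) = 145 + 176 = 321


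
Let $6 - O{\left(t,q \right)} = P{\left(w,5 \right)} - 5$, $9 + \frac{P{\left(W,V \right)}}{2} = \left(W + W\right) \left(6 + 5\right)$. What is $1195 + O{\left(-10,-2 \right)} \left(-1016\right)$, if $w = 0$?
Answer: $-28269$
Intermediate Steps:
$P{\left(W,V \right)} = -18 + 44 W$ ($P{\left(W,V \right)} = -18 + 2 \left(W + W\right) \left(6 + 5\right) = -18 + 2 \cdot 2 W 11 = -18 + 2 \cdot 22 W = -18 + 44 W$)
$O{\left(t,q \right)} = 29$ ($O{\left(t,q \right)} = 6 - \left(\left(-18 + 44 \cdot 0\right) - 5\right) = 6 - \left(\left(-18 + 0\right) - 5\right) = 6 - \left(-18 - 5\right) = 6 - -23 = 6 + 23 = 29$)
$1195 + O{\left(-10,-2 \right)} \left(-1016\right) = 1195 + 29 \left(-1016\right) = 1195 - 29464 = -28269$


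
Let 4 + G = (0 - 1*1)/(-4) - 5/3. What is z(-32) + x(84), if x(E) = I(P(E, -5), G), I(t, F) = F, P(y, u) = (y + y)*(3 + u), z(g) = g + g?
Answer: -833/12 ≈ -69.417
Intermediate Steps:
z(g) = 2*g
P(y, u) = 2*y*(3 + u) (P(y, u) = (2*y)*(3 + u) = 2*y*(3 + u))
G = -65/12 (G = -4 + ((0 - 1*1)/(-4) - 5/3) = -4 + ((0 - 1)*(-¼) - 5*⅓) = -4 + (-1*(-¼) - 5/3) = -4 + (¼ - 5/3) = -4 - 17/12 = -65/12 ≈ -5.4167)
x(E) = -65/12
z(-32) + x(84) = 2*(-32) - 65/12 = -64 - 65/12 = -833/12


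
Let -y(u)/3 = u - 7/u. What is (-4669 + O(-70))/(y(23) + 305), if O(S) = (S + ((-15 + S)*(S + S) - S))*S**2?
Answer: 1341022613/5449 ≈ 2.4610e+5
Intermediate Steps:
y(u) = -3*u + 21/u (y(u) = -3*(u - 7/u) = -3*u + 21/u)
O(S) = 2*S**3*(-15 + S) (O(S) = (S + ((-15 + S)*(2*S) - S))*S**2 = (S + (2*S*(-15 + S) - S))*S**2 = (S + (-S + 2*S*(-15 + S)))*S**2 = (2*S*(-15 + S))*S**2 = 2*S**3*(-15 + S))
(-4669 + O(-70))/(y(23) + 305) = (-4669 + 2*(-70)**3*(-15 - 70))/((-3*23 + 21/23) + 305) = (-4669 + 2*(-343000)*(-85))/((-69 + 21*(1/23)) + 305) = (-4669 + 58310000)/((-69 + 21/23) + 305) = 58305331/(-1566/23 + 305) = 58305331/(5449/23) = 58305331*(23/5449) = 1341022613/5449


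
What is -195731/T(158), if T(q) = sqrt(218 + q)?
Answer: -195731*sqrt(94)/188 ≈ -10094.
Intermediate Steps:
-195731/T(158) = -195731/sqrt(218 + 158) = -195731*sqrt(94)/188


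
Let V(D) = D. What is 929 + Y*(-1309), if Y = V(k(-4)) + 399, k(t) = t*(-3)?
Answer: -537070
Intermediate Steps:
k(t) = -3*t
Y = 411 (Y = -3*(-4) + 399 = 12 + 399 = 411)
929 + Y*(-1309) = 929 + 411*(-1309) = 929 - 537999 = -537070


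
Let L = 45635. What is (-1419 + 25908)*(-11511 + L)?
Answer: 835662636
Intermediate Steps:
(-1419 + 25908)*(-11511 + L) = (-1419 + 25908)*(-11511 + 45635) = 24489*34124 = 835662636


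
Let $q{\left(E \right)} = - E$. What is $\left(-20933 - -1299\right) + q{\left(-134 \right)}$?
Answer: $-19500$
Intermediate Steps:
$\left(-20933 - -1299\right) + q{\left(-134 \right)} = \left(-20933 - -1299\right) - -134 = \left(-20933 + 1299\right) + 134 = -19634 + 134 = -19500$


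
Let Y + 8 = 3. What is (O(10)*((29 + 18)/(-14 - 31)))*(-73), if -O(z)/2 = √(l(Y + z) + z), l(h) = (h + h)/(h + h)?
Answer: -6862*√11/45 ≈ -505.75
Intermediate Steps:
Y = -5 (Y = -8 + 3 = -5)
l(h) = 1 (l(h) = (2*h)/((2*h)) = (2*h)*(1/(2*h)) = 1)
O(z) = -2*√(1 + z)
(O(10)*((29 + 18)/(-14 - 31)))*(-73) = ((-2*√(1 + 10))*((29 + 18)/(-14 - 31)))*(-73) = ((-2*√11)*(47/(-45)))*(-73) = ((-2*√11)*(47*(-1/45)))*(-73) = (-2*√11*(-47/45))*(-73) = (94*√11/45)*(-73) = -6862*√11/45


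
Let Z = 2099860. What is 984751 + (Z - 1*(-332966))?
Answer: 3417577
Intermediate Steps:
984751 + (Z - 1*(-332966)) = 984751 + (2099860 - 1*(-332966)) = 984751 + (2099860 + 332966) = 984751 + 2432826 = 3417577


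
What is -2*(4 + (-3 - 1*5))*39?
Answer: 312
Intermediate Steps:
-2*(4 + (-3 - 1*5))*39 = -2*(4 + (-3 - 5))*39 = -2*(4 - 8)*39 = -2*(-4)*39 = 8*39 = 312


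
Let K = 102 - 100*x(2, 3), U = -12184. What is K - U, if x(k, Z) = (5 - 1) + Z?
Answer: 11586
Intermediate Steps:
x(k, Z) = 4 + Z
K = -598 (K = 102 - 100*(4 + 3) = 102 - 100*7 = 102 - 700 = -598)
K - U = -598 - 1*(-12184) = -598 + 12184 = 11586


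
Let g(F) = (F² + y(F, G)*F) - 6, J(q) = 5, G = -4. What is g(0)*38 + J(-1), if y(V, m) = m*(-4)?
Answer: -223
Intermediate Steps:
y(V, m) = -4*m
g(F) = -6 + F² + 16*F (g(F) = (F² + (-4*(-4))*F) - 6 = (F² + 16*F) - 6 = -6 + F² + 16*F)
g(0)*38 + J(-1) = (-6 + 0² + 16*0)*38 + 5 = (-6 + 0 + 0)*38 + 5 = -6*38 + 5 = -228 + 5 = -223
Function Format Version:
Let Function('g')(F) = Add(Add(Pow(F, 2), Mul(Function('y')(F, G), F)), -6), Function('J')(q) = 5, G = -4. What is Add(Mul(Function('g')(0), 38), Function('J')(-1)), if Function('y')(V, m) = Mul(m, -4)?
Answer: -223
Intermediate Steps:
Function('y')(V, m) = Mul(-4, m)
Function('g')(F) = Add(-6, Pow(F, 2), Mul(16, F)) (Function('g')(F) = Add(Add(Pow(F, 2), Mul(Mul(-4, -4), F)), -6) = Add(Add(Pow(F, 2), Mul(16, F)), -6) = Add(-6, Pow(F, 2), Mul(16, F)))
Add(Mul(Function('g')(0), 38), Function('J')(-1)) = Add(Mul(Add(-6, Pow(0, 2), Mul(16, 0)), 38), 5) = Add(Mul(Add(-6, 0, 0), 38), 5) = Add(Mul(-6, 38), 5) = Add(-228, 5) = -223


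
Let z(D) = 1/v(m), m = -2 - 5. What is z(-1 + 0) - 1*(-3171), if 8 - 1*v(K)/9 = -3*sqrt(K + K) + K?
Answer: 3339068/1053 - I*sqrt(14)/1053 ≈ 3171.0 - 0.0035533*I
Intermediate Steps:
m = -7
v(K) = 72 - 9*K + 27*sqrt(2)*sqrt(K) (v(K) = 72 - 9*(-3*sqrt(K + K) + K) = 72 - 9*(-3*sqrt(2)*sqrt(K) + K) = 72 - 9*(K - 3*sqrt(2)*sqrt(K)) = 72 + (-9*K + 27*sqrt(2)*sqrt(K)) = 72 - 9*K + 27*sqrt(2)*sqrt(K))
z(D) = 1/(135 + 27*I*sqrt(14)) (z(D) = 1/(72 - 9*(-7) + 27*sqrt(2)*sqrt(-7)) = 1/(72 + 63 + 27*sqrt(2)*(I*sqrt(7))) = 1/(72 + 63 + 27*I*sqrt(14)) = 1/(135 + 27*I*sqrt(14)))
z(-1 + 0) - 1*(-3171) = (5/1053 - I*sqrt(14)/1053) - 1*(-3171) = (5/1053 - I*sqrt(14)/1053) + 3171 = 3339068/1053 - I*sqrt(14)/1053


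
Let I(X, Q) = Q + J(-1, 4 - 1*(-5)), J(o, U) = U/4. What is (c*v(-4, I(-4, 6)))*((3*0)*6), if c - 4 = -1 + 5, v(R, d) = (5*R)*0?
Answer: 0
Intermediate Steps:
J(o, U) = U/4 (J(o, U) = U*(¼) = U/4)
I(X, Q) = 9/4 + Q (I(X, Q) = Q + (4 - 1*(-5))/4 = Q + (4 + 5)/4 = Q + (¼)*9 = Q + 9/4 = 9/4 + Q)
v(R, d) = 0
c = 8 (c = 4 + (-1 + 5) = 4 + 4 = 8)
(c*v(-4, I(-4, 6)))*((3*0)*6) = (8*0)*((3*0)*6) = 0*(0*6) = 0*0 = 0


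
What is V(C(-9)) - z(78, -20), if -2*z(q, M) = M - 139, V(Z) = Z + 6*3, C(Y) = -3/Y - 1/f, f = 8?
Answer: -1471/24 ≈ -61.292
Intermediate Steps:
C(Y) = -⅛ - 3/Y (C(Y) = -3/Y - 1/8 = -3/Y - 1*⅛ = -3/Y - ⅛ = -⅛ - 3/Y)
V(Z) = 18 + Z (V(Z) = Z + 18 = 18 + Z)
z(q, M) = 139/2 - M/2 (z(q, M) = -(M - 139)/2 = -(-139 + M)/2 = 139/2 - M/2)
V(C(-9)) - z(78, -20) = (18 + (⅛)*(-24 - 1*(-9))/(-9)) - (139/2 - ½*(-20)) = (18 + (⅛)*(-⅑)*(-24 + 9)) - (139/2 + 10) = (18 + (⅛)*(-⅑)*(-15)) - 1*159/2 = (18 + 5/24) - 159/2 = 437/24 - 159/2 = -1471/24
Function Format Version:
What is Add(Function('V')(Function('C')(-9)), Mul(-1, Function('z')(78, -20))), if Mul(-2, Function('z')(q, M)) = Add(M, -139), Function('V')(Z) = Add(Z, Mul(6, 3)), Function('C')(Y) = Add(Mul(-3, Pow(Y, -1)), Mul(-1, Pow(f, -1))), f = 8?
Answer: Rational(-1471, 24) ≈ -61.292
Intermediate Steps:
Function('C')(Y) = Add(Rational(-1, 8), Mul(-3, Pow(Y, -1))) (Function('C')(Y) = Add(Mul(-3, Pow(Y, -1)), Mul(-1, Pow(8, -1))) = Add(Mul(-3, Pow(Y, -1)), Mul(-1, Rational(1, 8))) = Add(Mul(-3, Pow(Y, -1)), Rational(-1, 8)) = Add(Rational(-1, 8), Mul(-3, Pow(Y, -1))))
Function('V')(Z) = Add(18, Z) (Function('V')(Z) = Add(Z, 18) = Add(18, Z))
Function('z')(q, M) = Add(Rational(139, 2), Mul(Rational(-1, 2), M)) (Function('z')(q, M) = Mul(Rational(-1, 2), Add(M, -139)) = Mul(Rational(-1, 2), Add(-139, M)) = Add(Rational(139, 2), Mul(Rational(-1, 2), M)))
Add(Function('V')(Function('C')(-9)), Mul(-1, Function('z')(78, -20))) = Add(Add(18, Mul(Rational(1, 8), Pow(-9, -1), Add(-24, Mul(-1, -9)))), Mul(-1, Add(Rational(139, 2), Mul(Rational(-1, 2), -20)))) = Add(Add(18, Mul(Rational(1, 8), Rational(-1, 9), Add(-24, 9))), Mul(-1, Add(Rational(139, 2), 10))) = Add(Add(18, Mul(Rational(1, 8), Rational(-1, 9), -15)), Mul(-1, Rational(159, 2))) = Add(Add(18, Rational(5, 24)), Rational(-159, 2)) = Add(Rational(437, 24), Rational(-159, 2)) = Rational(-1471, 24)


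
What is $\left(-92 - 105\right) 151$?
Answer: $-29747$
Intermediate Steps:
$\left(-92 - 105\right) 151 = \left(-197\right) 151 = -29747$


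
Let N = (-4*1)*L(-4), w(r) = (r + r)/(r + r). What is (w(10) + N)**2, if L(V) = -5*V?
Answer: 6241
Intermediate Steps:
w(r) = 1 (w(r) = (2*r)/((2*r)) = (2*r)*(1/(2*r)) = 1)
N = -80 (N = (-4*1)*(-5*(-4)) = -4*20 = -80)
(w(10) + N)**2 = (1 - 80)**2 = (-79)**2 = 6241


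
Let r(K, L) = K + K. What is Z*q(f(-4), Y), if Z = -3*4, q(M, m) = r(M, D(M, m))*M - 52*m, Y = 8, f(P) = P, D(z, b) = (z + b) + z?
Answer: 4608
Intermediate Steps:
D(z, b) = b + 2*z (D(z, b) = (b + z) + z = b + 2*z)
r(K, L) = 2*K
q(M, m) = -52*m + 2*M² (q(M, m) = (2*M)*M - 52*m = 2*M² - 52*m = -52*m + 2*M²)
Z = -12
Z*q(f(-4), Y) = -12*(-52*8 + 2*(-4)²) = -12*(-416 + 2*16) = -12*(-416 + 32) = -12*(-384) = 4608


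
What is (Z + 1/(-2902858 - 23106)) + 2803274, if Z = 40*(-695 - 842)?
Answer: 8022390539415/2925964 ≈ 2.7418e+6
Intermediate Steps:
Z = -61480 (Z = 40*(-1537) = -61480)
(Z + 1/(-2902858 - 23106)) + 2803274 = (-61480 + 1/(-2902858 - 23106)) + 2803274 = (-61480 + 1/(-2925964)) + 2803274 = (-61480 - 1/2925964) + 2803274 = -179888266721/2925964 + 2803274 = 8022390539415/2925964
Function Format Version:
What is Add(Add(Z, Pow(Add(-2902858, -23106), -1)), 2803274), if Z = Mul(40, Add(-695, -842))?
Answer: Rational(8022390539415, 2925964) ≈ 2.7418e+6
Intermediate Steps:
Z = -61480 (Z = Mul(40, -1537) = -61480)
Add(Add(Z, Pow(Add(-2902858, -23106), -1)), 2803274) = Add(Add(-61480, Pow(Add(-2902858, -23106), -1)), 2803274) = Add(Add(-61480, Pow(-2925964, -1)), 2803274) = Add(Add(-61480, Rational(-1, 2925964)), 2803274) = Add(Rational(-179888266721, 2925964), 2803274) = Rational(8022390539415, 2925964)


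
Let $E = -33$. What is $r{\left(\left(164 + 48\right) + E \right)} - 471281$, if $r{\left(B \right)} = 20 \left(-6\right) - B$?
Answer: $-471580$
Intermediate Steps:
$r{\left(B \right)} = -120 - B$
$r{\left(\left(164 + 48\right) + E \right)} - 471281 = \left(-120 - \left(\left(164 + 48\right) - 33\right)\right) - 471281 = \left(-120 - \left(212 - 33\right)\right) - 471281 = \left(-120 - 179\right) - 471281 = -299 - 471281 = -471580$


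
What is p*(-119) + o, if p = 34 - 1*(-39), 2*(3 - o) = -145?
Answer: -17223/2 ≈ -8611.5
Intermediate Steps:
o = 151/2 (o = 3 - ½*(-145) = 3 + 145/2 = 151/2 ≈ 75.500)
p = 73 (p = 34 + 39 = 73)
p*(-119) + o = 73*(-119) + 151/2 = -8687 + 151/2 = -17223/2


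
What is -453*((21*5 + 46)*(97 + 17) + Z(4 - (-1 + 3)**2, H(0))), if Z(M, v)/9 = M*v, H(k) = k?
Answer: -7797942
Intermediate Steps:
Z(M, v) = 9*M*v (Z(M, v) = 9*(M*v) = 9*M*v)
-453*((21*5 + 46)*(97 + 17) + Z(4 - (-1 + 3)**2, H(0))) = -453*((21*5 + 46)*(97 + 17) + 9*(4 - (-1 + 3)**2)*0) = -453*((105 + 46)*114 + 9*(4 - 1*2**2)*0) = -453*(151*114 + 9*(4 - 1*4)*0) = -453*(17214 + 9*(4 - 4)*0) = -453*(17214 + 9*0*0) = -453*(17214 + 0) = -453*17214 = -7797942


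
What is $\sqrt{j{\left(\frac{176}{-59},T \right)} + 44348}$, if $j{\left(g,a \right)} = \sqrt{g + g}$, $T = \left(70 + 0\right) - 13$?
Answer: $\frac{2 \sqrt{38593847 + 59 i \sqrt{1298}}}{59} \approx 210.59 + 0.0057993 i$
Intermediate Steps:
$T = 57$ ($T = 70 - 13 = 57$)
$j{\left(g,a \right)} = \sqrt{2} \sqrt{g}$ ($j{\left(g,a \right)} = \sqrt{2 g} = \sqrt{2} \sqrt{g}$)
$\sqrt{j{\left(\frac{176}{-59},T \right)} + 44348} = \sqrt{\sqrt{2} \sqrt{\frac{176}{-59}} + 44348} = \sqrt{\sqrt{2} \sqrt{176 \left(- \frac{1}{59}\right)} + 44348} = \sqrt{\sqrt{2} \sqrt{- \frac{176}{59}} + 44348} = \sqrt{\sqrt{2} \frac{4 i \sqrt{649}}{59} + 44348} = \sqrt{\frac{4 i \sqrt{1298}}{59} + 44348} = \sqrt{44348 + \frac{4 i \sqrt{1298}}{59}}$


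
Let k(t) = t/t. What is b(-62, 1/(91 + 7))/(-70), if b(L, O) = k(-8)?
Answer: -1/70 ≈ -0.014286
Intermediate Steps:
k(t) = 1
b(L, O) = 1
b(-62, 1/(91 + 7))/(-70) = 1/(-70) = 1*(-1/70) = -1/70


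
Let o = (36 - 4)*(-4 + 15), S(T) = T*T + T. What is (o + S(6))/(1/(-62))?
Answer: -24428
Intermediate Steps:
S(T) = T + T² (S(T) = T² + T = T + T²)
o = 352 (o = 32*11 = 352)
(o + S(6))/(1/(-62)) = (352 + 6*(1 + 6))/(1/(-62)) = (352 + 6*7)/(-1/62) = -62*(352 + 42) = -62*394 = -24428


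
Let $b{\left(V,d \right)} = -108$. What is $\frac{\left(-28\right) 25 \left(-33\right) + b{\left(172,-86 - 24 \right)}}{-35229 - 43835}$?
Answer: $- \frac{2874}{9883} \approx -0.2908$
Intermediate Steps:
$\frac{\left(-28\right) 25 \left(-33\right) + b{\left(172,-86 - 24 \right)}}{-35229 - 43835} = \frac{\left(-28\right) 25 \left(-33\right) - 108}{-35229 - 43835} = \frac{\left(-700\right) \left(-33\right) - 108}{-79064} = \left(23100 - 108\right) \left(- \frac{1}{79064}\right) = 22992 \left(- \frac{1}{79064}\right) = - \frac{2874}{9883}$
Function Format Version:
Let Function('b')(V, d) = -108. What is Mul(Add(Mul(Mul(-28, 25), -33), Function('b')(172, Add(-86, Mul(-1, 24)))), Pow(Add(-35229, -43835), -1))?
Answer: Rational(-2874, 9883) ≈ -0.29080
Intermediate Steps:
Mul(Add(Mul(Mul(-28, 25), -33), Function('b')(172, Add(-86, Mul(-1, 24)))), Pow(Add(-35229, -43835), -1)) = Mul(Add(Mul(Mul(-28, 25), -33), -108), Pow(Add(-35229, -43835), -1)) = Mul(Add(Mul(-700, -33), -108), Pow(-79064, -1)) = Mul(Add(23100, -108), Rational(-1, 79064)) = Mul(22992, Rational(-1, 79064)) = Rational(-2874, 9883)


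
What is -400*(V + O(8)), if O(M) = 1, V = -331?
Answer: 132000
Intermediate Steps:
-400*(V + O(8)) = -400*(-331 + 1) = -400*(-330) = 132000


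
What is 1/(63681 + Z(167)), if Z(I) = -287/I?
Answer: 167/10634440 ≈ 1.5704e-5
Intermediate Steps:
1/(63681 + Z(167)) = 1/(63681 - 287/167) = 1/(10634440/167) = 167/10634440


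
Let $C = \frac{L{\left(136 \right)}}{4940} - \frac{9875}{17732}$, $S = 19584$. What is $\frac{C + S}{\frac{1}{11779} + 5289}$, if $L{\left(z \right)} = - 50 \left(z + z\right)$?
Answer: $\frac{77704780584933}{20989075963856} \approx 3.7022$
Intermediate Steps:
$L{\left(z \right)} = - 100 z$ ($L{\left(z \right)} = - 50 \cdot 2 z = - 100 z$)
$C = - \frac{1115145}{336908}$ ($C = \frac{\left(-100\right) 136}{4940} - \frac{9875}{17732} = \left(-13600\right) \frac{1}{4940} - \frac{9875}{17732} = - \frac{680}{247} - \frac{9875}{17732} = - \frac{1115145}{336908} \approx -3.3099$)
$\frac{C + S}{\frac{1}{11779} + 5289} = \frac{- \frac{1115145}{336908} + 19584}{\frac{1}{11779} + 5289} = \frac{6596891127}{336908 \left(\frac{1}{11779} + 5289\right)} = \frac{6596891127}{336908 \cdot \frac{62299132}{11779}} = \frac{6596891127}{336908} \cdot \frac{11779}{62299132} = \frac{77704780584933}{20989075963856}$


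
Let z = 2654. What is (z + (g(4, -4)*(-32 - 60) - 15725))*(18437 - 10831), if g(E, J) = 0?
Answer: -99418026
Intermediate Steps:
(z + (g(4, -4)*(-32 - 60) - 15725))*(18437 - 10831) = (2654 + (0*(-32 - 60) - 15725))*(18437 - 10831) = (2654 + (0*(-92) - 15725))*7606 = (2654 + (0 - 15725))*7606 = (2654 - 15725)*7606 = -13071*7606 = -99418026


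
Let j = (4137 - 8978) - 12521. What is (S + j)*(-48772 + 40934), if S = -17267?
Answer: 271422102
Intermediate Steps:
j = -17362 (j = -4841 - 12521 = -17362)
(S + j)*(-48772 + 40934) = (-17267 - 17362)*(-48772 + 40934) = -34629*(-7838) = 271422102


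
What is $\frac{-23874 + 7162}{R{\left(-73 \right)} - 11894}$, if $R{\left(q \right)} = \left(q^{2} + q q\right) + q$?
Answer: $\frac{16712}{1309} \approx 12.767$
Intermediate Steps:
$R{\left(q \right)} = q + 2 q^{2}$ ($R{\left(q \right)} = \left(q^{2} + q^{2}\right) + q = 2 q^{2} + q = q + 2 q^{2}$)
$\frac{-23874 + 7162}{R{\left(-73 \right)} - 11894} = \frac{-23874 + 7162}{- 73 \left(1 + 2 \left(-73\right)\right) - 11894} = - \frac{16712}{- 73 \left(1 - 146\right) - 11894} = - \frac{16712}{\left(-73\right) \left(-145\right) - 11894} = - \frac{16712}{10585 - 11894} = - \frac{16712}{-1309} = \left(-16712\right) \left(- \frac{1}{1309}\right) = \frac{16712}{1309}$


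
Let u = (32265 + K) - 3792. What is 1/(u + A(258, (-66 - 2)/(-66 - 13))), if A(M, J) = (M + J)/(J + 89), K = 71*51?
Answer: 7099/227855756 ≈ 3.1156e-5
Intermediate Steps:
K = 3621
u = 32094 (u = (32265 + 3621) - 3792 = 35886 - 3792 = 32094)
A(M, J) = (J + M)/(89 + J)
1/(u + A(258, (-66 - 2)/(-66 - 13))) = 1/(32094 + ((-66 - 2)/(-66 - 13) + 258)/(89 + (-66 - 2)/(-66 - 13))) = 1/(32094 + (-68/(-79) + 258)/(89 - 68/(-79))) = 1/(32094 + (-68*(-1/79) + 258)/(89 - 68*(-1/79))) = 1/(32094 + (68/79 + 258)/(89 + 68/79)) = 1/(32094 + (20450/79)/(7099/79)) = 1/(32094 + (79/7099)*(20450/79)) = 1/(32094 + 20450/7099) = 1/(227855756/7099) = 7099/227855756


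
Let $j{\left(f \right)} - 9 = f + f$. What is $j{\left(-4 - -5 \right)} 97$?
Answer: $1067$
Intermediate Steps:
$j{\left(f \right)} = 9 + 2 f$ ($j{\left(f \right)} = 9 + \left(f + f\right) = 9 + 2 f$)
$j{\left(-4 - -5 \right)} 97 = \left(9 + 2 \left(-4 - -5\right)\right) 97 = \left(9 + 2 \left(-4 + 5\right)\right) 97 = \left(9 + 2 \cdot 1\right) 97 = \left(9 + 2\right) 97 = 11 \cdot 97 = 1067$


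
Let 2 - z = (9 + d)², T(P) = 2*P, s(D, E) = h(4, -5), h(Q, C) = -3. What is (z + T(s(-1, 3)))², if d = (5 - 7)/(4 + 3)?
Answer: 15342889/2401 ≈ 6390.2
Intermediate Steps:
s(D, E) = -3
d = -2/7 ≈ -0.28571
z = -3623/49 (z = 2 - (9 - 2/7)² = 2 - (61/7)² = 2 - 1*3721/49 = 2 - 3721/49 = -3623/49 ≈ -73.939)
(z + T(s(-1, 3)))² = (-3623/49 + 2*(-3))² = (-3623/49 - 6)² = (-3917/49)² = 15342889/2401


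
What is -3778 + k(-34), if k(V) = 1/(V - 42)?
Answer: -287129/76 ≈ -3778.0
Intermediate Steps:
k(V) = 1/(-42 + V)
-3778 + k(-34) = -3778 + 1/(-42 - 34) = -3778 + 1/(-76) = -3778 - 1/76 = -287129/76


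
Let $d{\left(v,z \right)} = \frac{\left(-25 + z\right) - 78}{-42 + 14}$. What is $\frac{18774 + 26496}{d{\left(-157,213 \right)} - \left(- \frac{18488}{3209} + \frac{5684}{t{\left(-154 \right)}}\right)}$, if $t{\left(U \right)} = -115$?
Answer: $\frac{233887002300}{264828139} \approx 883.17$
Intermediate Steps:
$d{\left(v,z \right)} = \frac{103}{28} - \frac{z}{28}$ ($d{\left(v,z \right)} = \frac{-103 + z}{-28} = \left(-103 + z\right) \left(- \frac{1}{28}\right) = \frac{103}{28} - \frac{z}{28}$)
$\frac{18774 + 26496}{d{\left(-157,213 \right)} - \left(- \frac{18488}{3209} + \frac{5684}{t{\left(-154 \right)}}\right)} = \frac{18774 + 26496}{\left(\frac{103}{28} - \frac{213}{28}\right) - \left(- \frac{18488}{3209} - \frac{5684}{115}\right)} = \frac{45270}{\left(\frac{103}{28} - \frac{213}{28}\right) - - \frac{20366076}{369035}} = \frac{45270}{- \frac{55}{14} + \left(\frac{18488}{3209} + \frac{5684}{115}\right)} = \frac{45270}{- \frac{55}{14} + \frac{20366076}{369035}} = \frac{45270}{\frac{264828139}{5166490}} = 45270 \cdot \frac{5166490}{264828139} = \frac{233887002300}{264828139}$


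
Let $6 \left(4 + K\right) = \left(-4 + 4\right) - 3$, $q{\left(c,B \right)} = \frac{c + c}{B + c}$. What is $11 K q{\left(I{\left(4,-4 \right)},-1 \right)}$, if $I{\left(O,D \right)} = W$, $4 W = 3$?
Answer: $297$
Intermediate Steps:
$W = \frac{3}{4}$ ($W = \frac{1}{4} \cdot 3 = \frac{3}{4} \approx 0.75$)
$I{\left(O,D \right)} = \frac{3}{4}$
$q{\left(c,B \right)} = \frac{2 c}{B + c}$
$K = - \frac{9}{2}$ ($K = -4 + \frac{\left(-4 + 4\right) - 3}{6} = -4 + \frac{0 - 3}{6} = -4 + \frac{1}{6} \left(-3\right) = -4 - \frac{1}{2} = - \frac{9}{2} \approx -4.5$)
$11 K q{\left(I{\left(4,-4 \right)},-1 \right)} = 11 \left(- \frac{9}{2}\right) 2 \cdot \frac{3}{4} \frac{1}{-1 + \frac{3}{4}} = - \frac{99 \cdot 2 \cdot \frac{3}{4} \frac{1}{- \frac{1}{4}}}{2} = - \frac{99 \cdot 2 \cdot \frac{3}{4} \left(-4\right)}{2} = \left(- \frac{99}{2}\right) \left(-6\right) = 297$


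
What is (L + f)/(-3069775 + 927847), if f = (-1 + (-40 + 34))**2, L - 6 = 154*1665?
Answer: -256465/2141928 ≈ -0.11974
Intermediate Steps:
L = 256416 (L = 6 + 154*1665 = 6 + 256410 = 256416)
f = 49 (f = (-1 - 6)**2 = (-7)**2 = 49)
(L + f)/(-3069775 + 927847) = (256416 + 49)/(-3069775 + 927847) = 256465/(-2141928) = 256465*(-1/2141928) = -256465/2141928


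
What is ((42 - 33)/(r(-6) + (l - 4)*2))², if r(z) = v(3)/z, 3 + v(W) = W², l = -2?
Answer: 81/169 ≈ 0.47929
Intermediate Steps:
v(W) = -3 + W²
r(z) = 6/z (r(z) = (-3 + 3²)/z = (-3 + 9)/z = 6/z)
((42 - 33)/(r(-6) + (l - 4)*2))² = ((42 - 33)/(6/(-6) + (-2 - 4)*2))² = (9/(6*(-⅙) - 6*2))² = (9/(-1 - 12))² = (9/(-13))² = (9*(-1/13))² = (-9/13)² = 81/169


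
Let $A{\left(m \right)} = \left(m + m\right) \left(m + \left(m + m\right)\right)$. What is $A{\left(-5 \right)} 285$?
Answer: $42750$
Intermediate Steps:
$A{\left(m \right)} = 6 m^{2}$ ($A{\left(m \right)} = 2 m \left(m + 2 m\right) = 2 m 3 m = 6 m^{2}$)
$A{\left(-5 \right)} 285 = 6 \left(-5\right)^{2} \cdot 285 = 6 \cdot 25 \cdot 285 = 150 \cdot 285 = 42750$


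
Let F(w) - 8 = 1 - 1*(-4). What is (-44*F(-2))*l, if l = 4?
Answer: -2288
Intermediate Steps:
F(w) = 13 (F(w) = 8 + (1 - 1*(-4)) = 8 + (1 + 4) = 8 + 5 = 13)
(-44*F(-2))*l = -44*13*4 = -572*4 = -2288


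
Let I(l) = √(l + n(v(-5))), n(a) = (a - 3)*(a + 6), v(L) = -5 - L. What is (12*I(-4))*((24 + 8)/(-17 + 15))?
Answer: -192*I*√22 ≈ -900.56*I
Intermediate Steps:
n(a) = (-3 + a)*(6 + a)
I(l) = √(-18 + l) (I(l) = √(l + (-18 + (-5 - 1*(-5))² + 3*(-5 - 1*(-5)))) = √(l + (-18 + (-5 + 5)² + 3*(-5 + 5))) = √(l + (-18 + 0² + 3*0)) = √(l + (-18 + 0 + 0)) = √(l - 18) = √(-18 + l))
(12*I(-4))*((24 + 8)/(-17 + 15)) = (12*√(-18 - 4))*((24 + 8)/(-17 + 15)) = (12*√(-22))*(32/(-2)) = (12*(I*√22))*(32*(-½)) = (12*I*√22)*(-16) = -192*I*√22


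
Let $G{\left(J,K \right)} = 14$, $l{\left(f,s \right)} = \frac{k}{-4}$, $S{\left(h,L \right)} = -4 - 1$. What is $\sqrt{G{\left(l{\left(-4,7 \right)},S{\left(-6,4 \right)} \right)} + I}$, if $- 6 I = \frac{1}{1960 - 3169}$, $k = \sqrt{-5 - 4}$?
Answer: $\frac{\sqrt{81854942}}{2418} \approx 3.7417$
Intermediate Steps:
$k = 3 i$ ($k = \sqrt{-9} = 3 i \approx 3.0 i$)
$I = \frac{1}{7254}$ ($I = - \frac{1}{6 \left(1960 - 3169\right)} = - \frac{1}{6 \left(-1209\right)} = \left(- \frac{1}{6}\right) \left(- \frac{1}{1209}\right) = \frac{1}{7254} \approx 0.00013786$)
$S{\left(h,L \right)} = -5$ ($S{\left(h,L \right)} = -4 - 1 = -5$)
$l{\left(f,s \right)} = - \frac{3 i}{4}$ ($l{\left(f,s \right)} = \frac{3 i}{-4} = 3 i \left(- \frac{1}{4}\right) = - \frac{3 i}{4}$)
$\sqrt{G{\left(l{\left(-4,7 \right)},S{\left(-6,4 \right)} \right)} + I} = \sqrt{14 + \frac{1}{7254}} = \sqrt{\frac{101557}{7254}} = \frac{\sqrt{81854942}}{2418}$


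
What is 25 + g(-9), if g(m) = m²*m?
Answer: -704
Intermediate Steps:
g(m) = m³
25 + g(-9) = 25 + (-9)³ = 25 - 729 = -704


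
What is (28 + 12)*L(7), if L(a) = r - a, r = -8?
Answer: -600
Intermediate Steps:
L(a) = -8 - a
(28 + 12)*L(7) = (28 + 12)*(-8 - 1*7) = 40*(-8 - 7) = 40*(-15) = -600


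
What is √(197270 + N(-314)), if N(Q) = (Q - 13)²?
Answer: √304199 ≈ 551.54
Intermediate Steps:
N(Q) = (-13 + Q)²
√(197270 + N(-314)) = √(197270 + (-13 - 314)²) = √(197270 + (-327)²) = √(197270 + 106929) = √304199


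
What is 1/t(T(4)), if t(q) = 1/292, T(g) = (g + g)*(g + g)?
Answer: 292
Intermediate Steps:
T(g) = 4*g**2 (T(g) = (2*g)*(2*g) = 4*g**2)
t(q) = 1/292
1/t(T(4)) = 1/(1/292) = 292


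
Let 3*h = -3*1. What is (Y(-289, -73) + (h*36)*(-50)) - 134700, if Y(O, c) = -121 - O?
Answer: -132732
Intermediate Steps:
h = -1 (h = (-3*1)/3 = (⅓)*(-3) = -1)
(Y(-289, -73) + (h*36)*(-50)) - 134700 = ((-121 - 1*(-289)) - 1*36*(-50)) - 134700 = ((-121 + 289) - 36*(-50)) - 134700 = (168 + 1800) - 134700 = 1968 - 134700 = -132732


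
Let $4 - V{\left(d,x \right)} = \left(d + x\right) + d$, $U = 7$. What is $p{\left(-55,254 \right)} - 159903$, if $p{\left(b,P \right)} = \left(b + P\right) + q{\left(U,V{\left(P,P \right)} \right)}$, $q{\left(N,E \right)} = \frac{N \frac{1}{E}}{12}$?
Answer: $- \frac{1452667591}{9096} \approx -1.597 \cdot 10^{5}$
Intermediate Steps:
$V{\left(d,x \right)} = 4 - x - 2 d$ ($V{\left(d,x \right)} = 4 - \left(\left(d + x\right) + d\right) = 4 - \left(x + 2 d\right) = 4 - x - 2 d$)
$q{\left(N,E \right)} = \frac{N}{12 E}$ ($q{\left(N,E \right)} = \frac{N}{E} \frac{1}{12} = \frac{N}{12 E}$)
$p{\left(b,P \right)} = P + b + \frac{7}{12 \left(4 - 3 P\right)}$ ($p{\left(b,P \right)} = \left(b + P\right) + \frac{1}{12} \cdot 7 \frac{1}{4 - P - 2 P} = \left(P + b\right) + \frac{1}{12} \cdot 7 \frac{1}{4 - 3 P} = \left(P + b\right) + \frac{7}{12 \left(4 - 3 P\right)} = P + b + \frac{7}{12 \left(4 - 3 P\right)}$)
$p{\left(-55,254 \right)} - 159903 = \left(254 - 55 - \frac{7}{12 \left(-4 + 3 \cdot 254\right)}\right) - 159903 = \left(254 - 55 - \frac{7}{12 \left(-4 + 762\right)}\right) - 159903 = \left(254 - 55 - \frac{7}{12 \cdot 758}\right) - 159903 = \left(254 - 55 - \frac{7}{9096}\right) - 159903 = \frac{1810097}{9096} - 159903 = - \frac{1452667591}{9096}$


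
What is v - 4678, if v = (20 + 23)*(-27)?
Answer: -5839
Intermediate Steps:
v = -1161 (v = 43*(-27) = -1161)
v - 4678 = -1161 - 4678 = -5839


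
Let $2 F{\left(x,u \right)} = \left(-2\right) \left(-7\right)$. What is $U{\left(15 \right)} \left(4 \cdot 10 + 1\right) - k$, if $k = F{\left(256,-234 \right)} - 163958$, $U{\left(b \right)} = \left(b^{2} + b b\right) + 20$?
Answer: $183221$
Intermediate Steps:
$F{\left(x,u \right)} = 7$ ($F{\left(x,u \right)} = \frac{\left(-2\right) \left(-7\right)}{2} = \frac{1}{2} \cdot 14 = 7$)
$U{\left(b \right)} = 20 + 2 b^{2}$ ($U{\left(b \right)} = \left(b^{2} + b^{2}\right) + 20 = 2 b^{2} + 20 = 20 + 2 b^{2}$)
$k = -163951$ ($k = 7 - 163958 = -163951$)
$U{\left(15 \right)} \left(4 \cdot 10 + 1\right) - k = \left(20 + 2 \cdot 15^{2}\right) \left(4 \cdot 10 + 1\right) - -163951 = \left(20 + 2 \cdot 225\right) \left(40 + 1\right) + 163951 = \left(20 + 450\right) 41 + 163951 = 470 \cdot 41 + 163951 = 19270 + 163951 = 183221$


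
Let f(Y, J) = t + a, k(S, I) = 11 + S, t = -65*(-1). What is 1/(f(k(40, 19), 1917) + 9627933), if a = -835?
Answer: 1/9627163 ≈ 1.0387e-7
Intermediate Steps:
t = 65
f(Y, J) = -770 (f(Y, J) = 65 - 835 = -770)
1/(f(k(40, 19), 1917) + 9627933) = 1/(-770 + 9627933) = 1/9627163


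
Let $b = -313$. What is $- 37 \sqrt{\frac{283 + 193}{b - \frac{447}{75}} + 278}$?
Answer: $- \frac{1702 \sqrt{230803}}{1329} \approx -615.25$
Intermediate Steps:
$- 37 \sqrt{\frac{283 + 193}{b - \frac{447}{75}} + 278} = - 37 \sqrt{\frac{283 + 193}{-313 - \frac{447}{75}} + 278} = - 37 \sqrt{\frac{476}{-313 - \frac{149}{25}} + 278} = - 37 \sqrt{\frac{476}{- \frac{7974}{25}} + 278} = - 37 \sqrt{476 \left(- \frac{25}{7974}\right) + 278} = - 37 \sqrt{- \frac{5950}{3987} + 278} = - 37 \sqrt{\frac{1102436}{3987}} = - 37 \frac{46 \sqrt{230803}}{1329} = - \frac{1702 \sqrt{230803}}{1329}$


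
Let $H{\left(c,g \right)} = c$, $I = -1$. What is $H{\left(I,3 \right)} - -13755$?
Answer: $13754$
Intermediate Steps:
$H{\left(I,3 \right)} - -13755 = -1 - -13755 = -1 + 13755 = 13754$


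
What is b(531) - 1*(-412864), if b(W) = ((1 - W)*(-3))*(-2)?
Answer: 409684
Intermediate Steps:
b(W) = 6 - 6*W (b(W) = (-3 + 3*W)*(-2) = 6 - 6*W)
b(531) - 1*(-412864) = (6 - 6*531) - 1*(-412864) = (6 - 3186) + 412864 = -3180 + 412864 = 409684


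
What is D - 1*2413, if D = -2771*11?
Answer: -32894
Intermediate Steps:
D = -30481
D - 1*2413 = -30481 - 1*2413 = -30481 - 2413 = -32894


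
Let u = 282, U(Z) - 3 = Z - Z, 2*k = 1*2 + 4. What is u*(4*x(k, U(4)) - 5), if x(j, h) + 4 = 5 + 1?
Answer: 846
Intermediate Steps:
k = 3 (k = (1*2 + 4)/2 = (2 + 4)/2 = (½)*6 = 3)
U(Z) = 3 (U(Z) = 3 + (Z - Z) = 3 + 0 = 3)
x(j, h) = 2 (x(j, h) = -4 + (5 + 1) = -4 + 6 = 2)
u*(4*x(k, U(4)) - 5) = 282*(4*2 - 5) = 282*(8 - 5) = 282*3 = 846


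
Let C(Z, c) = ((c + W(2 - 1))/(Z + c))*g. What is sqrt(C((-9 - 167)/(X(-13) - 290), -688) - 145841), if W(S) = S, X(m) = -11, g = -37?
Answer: I*sqrt(97584561990863)/25864 ≈ 381.94*I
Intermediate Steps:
C(Z, c) = -37*(1 + c)/(Z + c) (C(Z, c) = ((c + (2 - 1))/(Z + c))*(-37) = ((c + 1)/(Z + c))*(-37) = ((1 + c)/(Z + c))*(-37) = -37*(1 + c)/(Z + c))
sqrt(C((-9 - 167)/(X(-13) - 290), -688) - 145841) = sqrt(37*(-1 - 1*(-688))/((-9 - 167)/(-11 - 290) - 688) - 145841) = sqrt(37*(-1 + 688)/(-176/(-301) - 688) - 145841) = sqrt(37*687/(-176*(-1/301) - 688) - 145841) = sqrt(37*687/(176/301 - 688) - 145841) = sqrt(37*687/(-206912/301) - 145841) = sqrt(37*(-301/206912)*687 - 145841) = sqrt(-7651119/206912 - 145841) = sqrt(-30183904111/206912) = I*sqrt(97584561990863)/25864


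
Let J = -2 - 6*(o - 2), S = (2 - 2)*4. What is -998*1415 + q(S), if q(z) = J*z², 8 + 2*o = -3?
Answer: -1412170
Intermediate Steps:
o = -11/2 (o = -4 + (½)*(-3) = -4 - 3/2 = -11/2 ≈ -5.5000)
S = 0 (S = 0*4 = 0)
J = 43 (J = -2 - 6*(-11/2 - 2) = -2 - 6*(-15)/2 = -2 - 3*(-15) = -2 + 45 = 43)
q(z) = 43*z²
-998*1415 + q(S) = -998*1415 + 43*0² = -1412170 + 43*0 = -1412170 + 0 = -1412170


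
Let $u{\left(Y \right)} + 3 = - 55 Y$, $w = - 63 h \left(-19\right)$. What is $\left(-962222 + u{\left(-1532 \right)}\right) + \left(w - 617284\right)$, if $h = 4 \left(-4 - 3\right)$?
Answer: $-1528765$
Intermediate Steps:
$h = -28$ ($h = 4 \left(-7\right) = -28$)
$w = -33516$ ($w = \left(-63\right) \left(-28\right) \left(-19\right) = 1764 \left(-19\right) = -33516$)
$u{\left(Y \right)} = -3 - 55 Y$
$\left(-962222 + u{\left(-1532 \right)}\right) + \left(w - 617284\right) = \left(-962222 - -84257\right) - 650800 = \left(-962222 + \left(-3 + 84260\right)\right) - 650800 = \left(-962222 + 84257\right) - 650800 = -877965 - 650800 = -1528765$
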